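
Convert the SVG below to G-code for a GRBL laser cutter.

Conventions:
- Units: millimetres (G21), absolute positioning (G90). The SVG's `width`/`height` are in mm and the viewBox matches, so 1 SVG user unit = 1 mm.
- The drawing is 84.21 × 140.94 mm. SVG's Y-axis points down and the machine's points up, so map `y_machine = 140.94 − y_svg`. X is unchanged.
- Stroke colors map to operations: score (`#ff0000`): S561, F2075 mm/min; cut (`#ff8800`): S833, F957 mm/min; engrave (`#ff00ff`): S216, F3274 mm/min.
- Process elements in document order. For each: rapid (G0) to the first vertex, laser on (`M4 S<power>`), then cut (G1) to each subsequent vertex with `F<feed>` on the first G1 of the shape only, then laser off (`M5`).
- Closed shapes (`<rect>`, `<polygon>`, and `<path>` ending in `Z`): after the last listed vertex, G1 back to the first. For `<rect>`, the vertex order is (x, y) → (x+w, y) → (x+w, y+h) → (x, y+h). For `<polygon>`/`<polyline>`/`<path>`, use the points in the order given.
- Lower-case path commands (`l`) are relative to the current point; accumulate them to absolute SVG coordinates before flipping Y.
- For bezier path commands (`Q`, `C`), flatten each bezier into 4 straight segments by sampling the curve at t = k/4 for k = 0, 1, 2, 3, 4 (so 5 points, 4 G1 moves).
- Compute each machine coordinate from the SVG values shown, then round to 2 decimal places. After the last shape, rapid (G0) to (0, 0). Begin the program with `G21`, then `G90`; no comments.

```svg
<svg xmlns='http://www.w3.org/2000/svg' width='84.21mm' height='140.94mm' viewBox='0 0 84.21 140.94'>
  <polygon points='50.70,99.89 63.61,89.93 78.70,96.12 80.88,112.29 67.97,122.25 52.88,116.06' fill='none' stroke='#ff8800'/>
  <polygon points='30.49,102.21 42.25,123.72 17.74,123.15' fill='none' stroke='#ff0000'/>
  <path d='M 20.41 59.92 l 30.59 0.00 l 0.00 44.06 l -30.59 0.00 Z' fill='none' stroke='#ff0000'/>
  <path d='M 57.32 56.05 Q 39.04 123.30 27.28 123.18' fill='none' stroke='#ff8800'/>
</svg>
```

G21
G90
G0 X50.70 Y41.05
M4 S833
G1 X63.61 Y51.01 F957
G1 X78.70 Y44.82
G1 X80.88 Y28.65
G1 X67.97 Y18.69
G1 X52.88 Y24.88
G1 X50.70 Y41.05
M5
G0 X30.49 Y38.73
M4 S561
G1 X42.25 Y17.22 F2075
G1 X17.74 Y17.79
G1 X30.49 Y38.73
M5
G0 X20.41 Y81.02
M4 S561
G1 X51.00 Y81.02 F2075
G1 X51.00 Y36.96
G1 X20.41 Y36.96
G1 X20.41 Y81.02
M5
G0 X57.32 Y84.89
M4 S833
G1 X48.59 Y55.48 F957
G1 X40.67 Y34.48
G1 X33.57 Y21.91
G1 X27.28 Y17.76
M5
G0 X0.00 Y0.00

Since the viewBox matches the mm dimensions, user units are millimetres directly. The only transform is the Y-flip y_m = 140.94 − y_svg.

Shape 1 is a regular polygon drawn with `<polygon>`. Its stroke #ff8800 means cut at S833, F957. After flipping Y the toolpath is (50.70,41.05) → (63.61,51.01) → (78.70,44.82) → (80.88,28.65) → (67.97,18.69) → (52.88,24.88) → (50.70,41.05), returning to the start.

Shape 2 is a regular polygon drawn with `<polygon>`. Its stroke #ff0000 means score at S561, F2075. After flipping Y the toolpath is (30.49,38.73) → (42.25,17.22) → (17.74,17.79) → (30.49,38.73), returning to the start.

Shape 3 is a rectangle drawn with `<path>`. Its stroke #ff0000 means score at S561, F2075. After flipping Y the toolpath is (20.41,81.02) → (51.00,81.02) → (51.00,36.96) → (20.41,36.96) → (20.41,81.02), returning to the start.

Shape 4 is a quadratic bezier drawn with `<path>`. Its stroke #ff8800 means cut at S833, F957. After flipping Y the toolpath is (57.32,84.89) → (48.59,55.48) → (40.67,34.48) → (33.57,21.91) → (27.28,17.76).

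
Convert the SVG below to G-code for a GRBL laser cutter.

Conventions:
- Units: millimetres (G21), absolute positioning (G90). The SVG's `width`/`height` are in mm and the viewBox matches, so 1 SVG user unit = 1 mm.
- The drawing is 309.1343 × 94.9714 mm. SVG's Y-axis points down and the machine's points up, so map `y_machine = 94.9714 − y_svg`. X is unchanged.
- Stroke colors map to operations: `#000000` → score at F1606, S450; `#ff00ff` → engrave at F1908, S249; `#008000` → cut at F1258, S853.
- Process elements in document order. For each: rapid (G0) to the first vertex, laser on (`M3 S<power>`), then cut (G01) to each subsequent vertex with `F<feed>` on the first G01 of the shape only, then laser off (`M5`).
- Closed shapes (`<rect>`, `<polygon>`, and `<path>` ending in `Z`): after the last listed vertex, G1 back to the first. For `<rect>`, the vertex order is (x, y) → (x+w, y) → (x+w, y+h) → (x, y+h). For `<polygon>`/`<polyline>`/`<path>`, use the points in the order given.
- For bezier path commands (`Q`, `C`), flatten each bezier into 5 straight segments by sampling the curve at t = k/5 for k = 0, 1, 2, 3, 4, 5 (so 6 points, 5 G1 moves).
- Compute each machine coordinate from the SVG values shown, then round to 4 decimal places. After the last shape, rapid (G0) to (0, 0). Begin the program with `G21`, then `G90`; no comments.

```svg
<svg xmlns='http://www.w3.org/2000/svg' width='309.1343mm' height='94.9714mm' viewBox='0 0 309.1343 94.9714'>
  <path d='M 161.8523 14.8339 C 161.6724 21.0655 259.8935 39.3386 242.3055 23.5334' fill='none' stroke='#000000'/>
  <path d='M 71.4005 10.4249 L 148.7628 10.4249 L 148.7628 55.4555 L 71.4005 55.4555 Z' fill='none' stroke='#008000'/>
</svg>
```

G21
G90
G0 X161.8523 Y80.1375
M3 S450
G01 X171.8388 Y75.3225 F1606
G01 X195.1595 Y69.8313
G01 X221.5322 Y65.8777
G01 X240.6749 Y65.6753
G01 X242.3055 Y71.4380
M5
G0 X71.4005 Y84.5465
M3 S853
G01 X148.7628 Y84.5465 F1258
G01 X148.7628 Y39.5159
G01 X71.4005 Y39.5159
G01 X71.4005 Y84.5465
M5
G0 X0.0000 Y0.0000

1 u = 1 mm; y_m = 94.9714 − y.

[1] `<path>` cubic bezier, #000000→score S450 F1606: (161.8523,80.1375) → (171.8388,75.3225) → (195.1595,69.8313) → (221.5322,65.8777) → (240.6749,65.6753) → (242.3055,71.4380)

[2] `<path>` rectangle, #008000→cut S853 F1258: (71.4005,84.5465) → (148.7628,84.5465) → (148.7628,39.5159) → (71.4005,39.5159) → (71.4005,84.5465) (closed)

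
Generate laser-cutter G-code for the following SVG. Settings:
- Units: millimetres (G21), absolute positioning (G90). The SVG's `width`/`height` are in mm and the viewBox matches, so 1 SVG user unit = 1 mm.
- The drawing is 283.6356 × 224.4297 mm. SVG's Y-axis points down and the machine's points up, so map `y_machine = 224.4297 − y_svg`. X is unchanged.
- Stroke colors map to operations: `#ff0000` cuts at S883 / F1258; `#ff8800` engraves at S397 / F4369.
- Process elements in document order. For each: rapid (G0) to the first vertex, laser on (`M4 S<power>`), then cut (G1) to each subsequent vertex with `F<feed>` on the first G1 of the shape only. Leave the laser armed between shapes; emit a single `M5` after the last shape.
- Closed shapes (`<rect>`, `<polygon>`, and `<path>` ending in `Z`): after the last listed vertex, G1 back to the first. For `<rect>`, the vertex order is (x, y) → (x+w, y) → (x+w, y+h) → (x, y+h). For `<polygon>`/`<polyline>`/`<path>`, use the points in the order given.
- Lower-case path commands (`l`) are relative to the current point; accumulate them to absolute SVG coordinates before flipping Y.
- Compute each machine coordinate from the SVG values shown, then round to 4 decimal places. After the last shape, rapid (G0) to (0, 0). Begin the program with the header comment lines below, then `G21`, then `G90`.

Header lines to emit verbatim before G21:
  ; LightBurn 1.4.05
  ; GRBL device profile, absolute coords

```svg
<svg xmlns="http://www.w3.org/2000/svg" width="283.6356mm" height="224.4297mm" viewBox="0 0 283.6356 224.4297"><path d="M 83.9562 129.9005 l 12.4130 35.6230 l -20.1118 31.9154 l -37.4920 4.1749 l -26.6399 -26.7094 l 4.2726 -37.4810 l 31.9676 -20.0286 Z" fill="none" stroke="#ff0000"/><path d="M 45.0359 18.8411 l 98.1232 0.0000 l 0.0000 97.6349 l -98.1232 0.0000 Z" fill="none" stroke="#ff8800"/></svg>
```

; LightBurn 1.4.05
; GRBL device profile, absolute coords
G21
G90
G0 X83.9562 Y94.5292
M4 S883
G1 X96.3692 Y58.9062 F1258
G1 X76.2574 Y26.9908
G1 X38.7654 Y22.8159
G1 X12.1255 Y49.5253
G1 X16.3981 Y87.0063
G1 X48.3657 Y107.0349
G1 X83.9562 Y94.5292
G0 X45.0359 Y205.5886
M4 S397
G1 X143.1591 Y205.5886 F4369
G1 X143.1591 Y107.9537
G1 X45.0359 Y107.9537
G1 X45.0359 Y205.5886
M5
G0 X0.0000 Y0.0000

Since the viewBox matches the mm dimensions, user units are millimetres directly. The only transform is the Y-flip y_m = 224.4297 − y_svg.

Shape 1 is a regular polygon drawn with `<path>`. Its stroke #ff0000 means cut at S883, F1258. After flipping Y the toolpath is (83.9562,94.5292) → (96.3692,58.9062) → (76.2574,26.9908) → (38.7654,22.8159) → (12.1255,49.5253) → (16.3981,87.0063) → (48.3657,107.0349) → (83.9562,94.5292), returning to the start.

Shape 2 is a rectangle drawn with `<path>`. Its stroke #ff8800 means engrave at S397, F4369. After flipping Y the toolpath is (45.0359,205.5886) → (143.1591,205.5886) → (143.1591,107.9537) → (45.0359,107.9537) → (45.0359,205.5886), returning to the start.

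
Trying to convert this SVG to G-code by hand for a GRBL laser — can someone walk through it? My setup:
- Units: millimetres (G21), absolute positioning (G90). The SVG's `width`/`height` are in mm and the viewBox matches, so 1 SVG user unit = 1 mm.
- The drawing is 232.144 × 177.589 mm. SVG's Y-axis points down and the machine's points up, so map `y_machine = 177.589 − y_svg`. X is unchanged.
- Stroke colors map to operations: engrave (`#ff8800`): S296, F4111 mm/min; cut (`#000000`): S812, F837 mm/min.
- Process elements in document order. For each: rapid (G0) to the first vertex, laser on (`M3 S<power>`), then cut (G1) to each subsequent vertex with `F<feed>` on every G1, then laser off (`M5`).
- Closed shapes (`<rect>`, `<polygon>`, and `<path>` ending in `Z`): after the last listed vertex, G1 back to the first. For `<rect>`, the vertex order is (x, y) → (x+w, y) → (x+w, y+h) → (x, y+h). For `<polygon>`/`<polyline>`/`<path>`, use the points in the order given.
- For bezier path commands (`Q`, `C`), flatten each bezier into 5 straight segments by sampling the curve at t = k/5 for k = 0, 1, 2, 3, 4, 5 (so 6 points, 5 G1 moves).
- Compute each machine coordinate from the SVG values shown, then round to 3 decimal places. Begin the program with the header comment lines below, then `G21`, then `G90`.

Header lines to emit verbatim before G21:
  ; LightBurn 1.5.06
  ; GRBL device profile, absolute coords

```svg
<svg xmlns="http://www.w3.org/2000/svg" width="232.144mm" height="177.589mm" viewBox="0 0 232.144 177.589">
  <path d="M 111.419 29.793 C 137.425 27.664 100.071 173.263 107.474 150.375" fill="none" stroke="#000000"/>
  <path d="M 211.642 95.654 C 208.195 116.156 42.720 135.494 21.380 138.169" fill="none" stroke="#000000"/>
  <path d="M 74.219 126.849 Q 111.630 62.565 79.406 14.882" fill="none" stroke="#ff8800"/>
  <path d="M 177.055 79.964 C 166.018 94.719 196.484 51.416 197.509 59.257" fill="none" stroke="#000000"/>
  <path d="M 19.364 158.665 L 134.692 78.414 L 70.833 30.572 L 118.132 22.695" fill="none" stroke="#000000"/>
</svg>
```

; LightBurn 1.5.06
; GRBL device profile, absolute coords
G21
G90
G0 X111.419 Y147.796
M3 S812
G1 X120.284 Y133.876 F837
G1 X119.133 Y99.679 F837
G1 X113.154 Y60.384 F837
G1 X107.538 Y31.170 F837
G1 X107.474 Y27.214 F837
M5
G0 X211.642 Y81.935
M3 S812
G1 X192.580 Y69.897 F837
G1 X149.327 Y58.883 F837
G1 X96.578 Y49.636 F837
G1 X49.031 Y42.901 F837
G1 X21.380 Y39.420 F837
M5
G0 X74.219 Y50.740
M3 S296
G1 X86.398 Y75.790 F4111
G1 X93.006 Y99.511 F4111
G1 X94.044 Y121.904 F4111
G1 X89.510 Y142.970 F4111
G1 X79.406 Y162.707 F4111
M5
G0 X177.055 Y97.625
M3 S812
G1 X174.846 Y94.865 F837
G1 X179.192 Y100.798 F837
G1 X186.688 Y110.181 F837
G1 X193.929 Y117.773 F837
G1 X197.509 Y118.332 F837
M5
G0 X19.364 Y18.924
M3 S812
G1 X134.692 Y99.175 F837
G1 X70.833 Y147.017 F837
G1 X118.132 Y154.894 F837
M5

Since the viewBox matches the mm dimensions, user units are millimetres directly. The only transform is the Y-flip y_m = 177.589 − y_svg.

Shape 1 is a cubic bezier drawn with `<path>`. Its stroke #000000 means cut at S812, F837. After flipping Y the toolpath is (111.419,147.796) → (120.284,133.876) → (119.133,99.679) → (113.154,60.384) → (107.538,31.170) → (107.474,27.214).

Shape 2 is a cubic bezier drawn with `<path>`. Its stroke #000000 means cut at S812, F837. After flipping Y the toolpath is (211.642,81.935) → (192.580,69.897) → (149.327,58.883) → (96.578,49.636) → (49.031,42.901) → (21.380,39.420).

Shape 3 is a quadratic bezier drawn with `<path>`. Its stroke #ff8800 means engrave at S296, F4111. After flipping Y the toolpath is (74.219,50.740) → (86.398,75.790) → (93.006,99.511) → (94.044,121.904) → (89.510,142.970) → (79.406,162.707).

Shape 4 is a cubic bezier drawn with `<path>`. Its stroke #000000 means cut at S812, F837. After flipping Y the toolpath is (177.055,97.625) → (174.846,94.865) → (179.192,100.798) → (186.688,110.181) → (193.929,117.773) → (197.509,118.332).

Shape 5 is a open polyline drawn with `<path>`. Its stroke #000000 means cut at S812, F837. After flipping Y the toolpath is (19.364,18.924) → (134.692,99.175) → (70.833,147.017) → (118.132,154.894).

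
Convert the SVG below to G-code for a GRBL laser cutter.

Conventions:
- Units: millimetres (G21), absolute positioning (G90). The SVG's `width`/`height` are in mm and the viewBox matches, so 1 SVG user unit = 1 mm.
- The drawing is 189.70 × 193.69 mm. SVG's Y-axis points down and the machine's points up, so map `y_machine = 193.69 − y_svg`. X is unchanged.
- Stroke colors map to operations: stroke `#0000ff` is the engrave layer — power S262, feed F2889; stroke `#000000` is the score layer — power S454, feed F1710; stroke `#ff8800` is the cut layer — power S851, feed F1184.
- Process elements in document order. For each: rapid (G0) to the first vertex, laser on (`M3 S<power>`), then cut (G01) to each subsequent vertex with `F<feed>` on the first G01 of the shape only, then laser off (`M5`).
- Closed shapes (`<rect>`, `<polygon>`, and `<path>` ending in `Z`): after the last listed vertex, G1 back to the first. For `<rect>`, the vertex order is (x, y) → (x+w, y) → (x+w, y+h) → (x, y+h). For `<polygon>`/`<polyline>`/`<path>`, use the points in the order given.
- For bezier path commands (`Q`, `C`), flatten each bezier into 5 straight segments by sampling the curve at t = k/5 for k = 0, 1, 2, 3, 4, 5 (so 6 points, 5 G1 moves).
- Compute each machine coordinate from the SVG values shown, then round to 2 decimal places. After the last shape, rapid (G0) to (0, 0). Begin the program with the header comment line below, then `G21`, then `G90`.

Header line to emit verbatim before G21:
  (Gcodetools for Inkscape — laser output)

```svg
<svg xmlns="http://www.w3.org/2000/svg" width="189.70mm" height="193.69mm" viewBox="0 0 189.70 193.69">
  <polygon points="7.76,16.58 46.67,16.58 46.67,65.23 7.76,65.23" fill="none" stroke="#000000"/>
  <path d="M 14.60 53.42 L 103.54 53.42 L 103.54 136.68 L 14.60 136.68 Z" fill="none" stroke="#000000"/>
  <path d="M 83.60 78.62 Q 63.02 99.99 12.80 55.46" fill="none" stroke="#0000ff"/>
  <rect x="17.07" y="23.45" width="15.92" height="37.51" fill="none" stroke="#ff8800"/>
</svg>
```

(Gcodetools for Inkscape — laser output)
G21
G90
G0 X7.76 Y177.11
M3 S454
G01 X46.67 Y177.11 F1710
G01 X46.67 Y128.46
G01 X7.76 Y128.46
G01 X7.76 Y177.11
M5
G0 X14.60 Y140.27
M3 S454
G01 X103.54 Y140.27 F1710
G01 X103.54 Y57.01
G01 X14.60 Y57.01
G01 X14.60 Y140.27
M5
G0 X83.60 Y115.07
M3 S262
G01 X74.18 Y109.16 F2889
G01 X62.39 Y108.52
G01 X48.23 Y113.15
G01 X31.70 Y123.05
G01 X12.80 Y138.23
M5
G0 X17.07 Y170.24
M3 S851
G01 X32.99 Y170.24 F1184
G01 X32.99 Y132.73
G01 X17.07 Y132.73
G01 X17.07 Y170.24
M5
G0 X0.00 Y0.00

viewBox `0 0 189.70 193.69` with mm width/height → 1 unit = 1 mm. Flip: y_m = 193.69 − y_svg.

**Shape 1** — `<polygon>` rectangle, stroke `#000000` → score (S454, F1710). Machine vertices: (7.76,177.11) → (46.67,177.11) → (46.67,128.46) → (7.76,128.46) → (7.76,177.11). Closed: final G1 returns to the first vertex.

**Shape 2** — `<path>` rectangle, stroke `#000000` → score (S454, F1710). Machine vertices: (14.60,140.27) → (103.54,140.27) → (103.54,57.01) → (14.60,57.01) → (14.60,140.27). Closed: final G1 returns to the first vertex.

**Shape 3** — `<path>` quadratic bezier, stroke `#0000ff` → engrave (S262, F2889). Control points (SVG): P0=(83.60,78.62), P1=(63.02,99.99), P2=(12.80,55.46); sampled at t=k/5. Machine vertices: (83.60,115.07) → (74.18,109.16) → (62.39,108.52) → (48.23,113.15) → (31.70,123.05) → (12.80,138.23). Open path.

**Shape 4** — `<rect>` rectangle, stroke `#ff8800` → cut (S851, F1184). Machine vertices: (17.07,170.24) → (32.99,170.24) → (32.99,132.73) → (17.07,132.73) → (17.07,170.24). Closed: final G1 returns to the first vertex.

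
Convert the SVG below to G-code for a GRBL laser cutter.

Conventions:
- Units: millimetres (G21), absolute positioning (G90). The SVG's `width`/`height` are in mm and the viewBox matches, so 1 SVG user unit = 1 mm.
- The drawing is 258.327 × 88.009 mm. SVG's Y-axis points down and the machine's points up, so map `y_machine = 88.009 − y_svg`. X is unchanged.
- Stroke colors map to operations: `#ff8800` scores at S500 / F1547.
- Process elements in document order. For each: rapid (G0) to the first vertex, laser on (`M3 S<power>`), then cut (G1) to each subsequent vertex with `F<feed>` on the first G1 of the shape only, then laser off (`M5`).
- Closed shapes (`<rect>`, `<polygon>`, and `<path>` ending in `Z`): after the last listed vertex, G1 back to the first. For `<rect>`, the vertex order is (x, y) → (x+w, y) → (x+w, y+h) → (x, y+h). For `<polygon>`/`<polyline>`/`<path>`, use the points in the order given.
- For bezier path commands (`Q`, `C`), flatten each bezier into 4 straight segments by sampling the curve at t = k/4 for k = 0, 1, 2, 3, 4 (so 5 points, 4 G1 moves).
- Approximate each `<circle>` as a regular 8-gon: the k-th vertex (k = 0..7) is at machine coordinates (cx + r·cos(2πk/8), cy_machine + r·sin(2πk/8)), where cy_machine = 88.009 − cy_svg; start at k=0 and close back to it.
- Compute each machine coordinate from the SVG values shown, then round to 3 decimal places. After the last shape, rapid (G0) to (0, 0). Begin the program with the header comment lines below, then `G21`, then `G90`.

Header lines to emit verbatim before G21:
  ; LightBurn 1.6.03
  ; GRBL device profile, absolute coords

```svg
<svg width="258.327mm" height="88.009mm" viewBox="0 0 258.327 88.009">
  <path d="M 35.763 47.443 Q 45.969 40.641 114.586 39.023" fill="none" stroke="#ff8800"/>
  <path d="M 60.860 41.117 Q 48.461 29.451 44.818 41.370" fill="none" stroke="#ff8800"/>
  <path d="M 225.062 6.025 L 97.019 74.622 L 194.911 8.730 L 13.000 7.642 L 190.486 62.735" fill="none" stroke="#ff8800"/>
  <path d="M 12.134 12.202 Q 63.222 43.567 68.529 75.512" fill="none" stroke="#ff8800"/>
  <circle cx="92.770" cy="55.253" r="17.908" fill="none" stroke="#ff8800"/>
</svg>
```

; LightBurn 1.6.03
; GRBL device profile, absolute coords
G21
G90
G0 X35.763 Y40.566
M3 S500
G1 X44.517 Y43.643 F1547
G1 X60.572 Y46.072
G1 X83.928 Y47.853
G1 X114.586 Y48.986
M5
G0 X60.860 Y46.892
M3 S500
G1 X55.208 Y51.251 F1547
G1 X50.650 Y52.662
G1 X47.187 Y51.124
G1 X44.818 Y46.639
M5
G0 X225.062 Y81.984
M3 S500
G1 X97.019 Y13.387 F1547
G1 X194.911 Y79.279
G1 X13.000 Y80.367
G1 X190.486 Y25.274
M5
G0 X12.134 Y75.807
M3 S500
G1 X34.817 Y60.088 F1547
G1 X51.777 Y44.297
G1 X63.014 Y28.433
G1 X68.529 Y12.497
M5
G0 X110.678 Y32.756
M3 S500
G1 X105.433 Y45.419 F1547
G1 X92.770 Y50.664
G1 X80.107 Y45.419
G1 X74.862 Y32.756
G1 X80.107 Y20.093
G1 X92.770 Y14.848
G1 X105.433 Y20.093
G1 X110.678 Y32.756
M5
G0 X0.000 Y0.000

1 u = 1 mm; y_m = 88.009 − y.

[1] `<path>` quadratic bezier, #ff8800→score S500 F1547: (35.763,40.566) → (44.517,43.643) → (60.572,46.072) → (83.928,47.853) → (114.586,48.986)

[2] `<path>` quadratic bezier, #ff8800→score S500 F1547: (60.860,46.892) → (55.208,51.251) → (50.650,52.662) → (47.187,51.124) → (44.818,46.639)

[3] `<path>` open polyline, #ff8800→score S500 F1547: (225.062,81.984) → (97.019,13.387) → (194.911,79.279) → (13.000,80.367) → (190.486,25.274)

[4] `<path>` quadratic bezier, #ff8800→score S500 F1547: (12.134,75.807) → (34.817,60.088) → (51.777,44.297) → (63.014,28.433) → (68.529,12.497)

[5] `<circle>` circle, #ff8800→score S500 F1547: (110.678,32.756) → (105.433,45.419) → (92.770,50.664) → (80.107,45.419) → (74.862,32.756) → (80.107,20.093) → (92.770,14.848) → (105.433,20.093) → (110.678,32.756) (closed)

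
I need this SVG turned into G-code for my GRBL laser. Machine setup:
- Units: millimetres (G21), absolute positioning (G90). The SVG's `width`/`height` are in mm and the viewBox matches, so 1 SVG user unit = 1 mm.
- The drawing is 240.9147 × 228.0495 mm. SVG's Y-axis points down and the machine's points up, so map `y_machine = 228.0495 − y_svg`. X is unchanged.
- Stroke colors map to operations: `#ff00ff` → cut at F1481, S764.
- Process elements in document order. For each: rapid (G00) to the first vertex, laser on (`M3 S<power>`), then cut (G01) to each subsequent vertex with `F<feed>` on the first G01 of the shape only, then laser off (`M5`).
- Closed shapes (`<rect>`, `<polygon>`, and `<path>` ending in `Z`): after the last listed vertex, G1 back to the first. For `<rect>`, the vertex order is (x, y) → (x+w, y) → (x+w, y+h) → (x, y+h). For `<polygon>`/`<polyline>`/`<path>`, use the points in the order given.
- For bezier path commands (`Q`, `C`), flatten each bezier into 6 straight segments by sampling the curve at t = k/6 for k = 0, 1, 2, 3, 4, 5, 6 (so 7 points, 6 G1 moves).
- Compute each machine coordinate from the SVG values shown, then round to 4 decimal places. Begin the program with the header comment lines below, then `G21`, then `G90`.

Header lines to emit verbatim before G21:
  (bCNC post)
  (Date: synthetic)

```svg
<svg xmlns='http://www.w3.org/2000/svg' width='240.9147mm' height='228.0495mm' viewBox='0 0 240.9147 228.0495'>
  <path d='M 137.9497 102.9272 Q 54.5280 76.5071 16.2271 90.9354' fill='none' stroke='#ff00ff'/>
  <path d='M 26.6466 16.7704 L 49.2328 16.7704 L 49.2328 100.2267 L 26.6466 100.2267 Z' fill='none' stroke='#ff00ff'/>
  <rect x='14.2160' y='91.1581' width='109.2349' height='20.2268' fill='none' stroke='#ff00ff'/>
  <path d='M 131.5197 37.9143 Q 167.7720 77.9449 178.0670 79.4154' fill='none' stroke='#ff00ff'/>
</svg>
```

viewBox `0 0 240.9147 228.0495` with mm width/height → 1 unit = 1 mm. Flip: y_m = 228.0495 − y_svg.

**Shape 1** — `<path>` quadratic bezier, stroke `#ff00ff` → cut (S764, F1481). Control points (SVG): P0=(137.9497,102.9272), P1=(54.5280,76.5071), P2=(16.2271,90.9354); sampled at t=k/6. Machine vertices: (137.9497,125.1223) → (111.3958,132.7943) → (87.3487,138.1970) → (65.8082,141.3303) → (46.7745,142.1943) → (30.2474,140.7889) → (16.2271,137.1141). Open path.

**Shape 2** — `<path>` rectangle, stroke `#ff00ff` → cut (S764, F1481). Machine vertices: (26.6466,211.2791) → (49.2328,211.2791) → (49.2328,127.8228) → (26.6466,127.8228) → (26.6466,211.2791). Closed: final G1 returns to the first vertex.

**Shape 3** — `<rect>` rectangle, stroke `#ff00ff` → cut (S764, F1481). Machine vertices: (14.2160,136.8914) → (123.4509,136.8914) → (123.4509,116.6646) → (14.2160,116.6646) → (14.2160,136.8914). Closed: final G1 returns to the first vertex.

**Shape 4** — `<path>` quadratic bezier, stroke `#ff00ff` → cut (S764, F1481). Control points (SVG): P0=(131.5197,37.9143), P1=(167.7720,77.9449), P2=(178.0670,79.4154); sampled at t=k/6. Machine vertices: (131.5197,190.1352) → (142.8828,177.8628) → (152.8038,167.7326) → (161.2827,159.7446) → (168.3195,153.8989) → (173.9143,150.1954) → (178.0670,148.6341). Open path.

(bCNC post)
(Date: synthetic)
G21
G90
G00 X137.9497 Y125.1223
M3 S764
G01 X111.3958 Y132.7943 F1481
G01 X87.3487 Y138.1970
G01 X65.8082 Y141.3303
G01 X46.7745 Y142.1943
G01 X30.2474 Y140.7889
G01 X16.2271 Y137.1141
M5
G00 X26.6466 Y211.2791
M3 S764
G01 X49.2328 Y211.2791 F1481
G01 X49.2328 Y127.8228
G01 X26.6466 Y127.8228
G01 X26.6466 Y211.2791
M5
G00 X14.2160 Y136.8914
M3 S764
G01 X123.4509 Y136.8914 F1481
G01 X123.4509 Y116.6646
G01 X14.2160 Y116.6646
G01 X14.2160 Y136.8914
M5
G00 X131.5197 Y190.1352
M3 S764
G01 X142.8828 Y177.8628 F1481
G01 X152.8038 Y167.7326
G01 X161.2827 Y159.7446
G01 X168.3195 Y153.8989
G01 X173.9143 Y150.1954
G01 X178.0670 Y148.6341
M5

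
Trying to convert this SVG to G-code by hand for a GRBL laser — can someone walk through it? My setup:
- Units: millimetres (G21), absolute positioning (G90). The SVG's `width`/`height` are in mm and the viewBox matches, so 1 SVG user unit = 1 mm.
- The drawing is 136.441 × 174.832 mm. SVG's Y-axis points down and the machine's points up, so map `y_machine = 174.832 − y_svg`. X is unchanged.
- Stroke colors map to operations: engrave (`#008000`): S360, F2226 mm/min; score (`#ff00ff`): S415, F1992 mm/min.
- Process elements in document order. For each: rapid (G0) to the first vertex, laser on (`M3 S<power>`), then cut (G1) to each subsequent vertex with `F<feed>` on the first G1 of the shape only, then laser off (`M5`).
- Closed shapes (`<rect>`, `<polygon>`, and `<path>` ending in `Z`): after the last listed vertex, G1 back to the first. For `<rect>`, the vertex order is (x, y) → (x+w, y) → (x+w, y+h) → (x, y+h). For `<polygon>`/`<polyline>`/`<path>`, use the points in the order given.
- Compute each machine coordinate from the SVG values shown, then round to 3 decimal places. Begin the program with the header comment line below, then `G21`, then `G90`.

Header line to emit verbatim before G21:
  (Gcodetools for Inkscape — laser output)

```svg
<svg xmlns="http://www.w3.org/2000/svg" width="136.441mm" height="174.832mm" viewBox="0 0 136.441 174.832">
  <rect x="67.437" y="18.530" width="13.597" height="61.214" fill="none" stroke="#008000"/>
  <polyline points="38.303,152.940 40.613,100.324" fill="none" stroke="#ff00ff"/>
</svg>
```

viewBox `0 0 136.441 174.832` with mm width/height → 1 unit = 1 mm. Flip: y_m = 174.832 − y_svg.

**Shape 1** — `<rect>` rectangle, stroke `#008000` → engrave (S360, F2226). Machine vertices: (67.437,156.302) → (81.034,156.302) → (81.034,95.088) → (67.437,95.088) → (67.437,156.302). Closed: final G1 returns to the first vertex.

**Shape 2** — `<polyline>` line segment, stroke `#ff00ff` → score (S415, F1992). Machine vertices: (38.303,21.892) → (40.613,74.508). Open path.

(Gcodetools for Inkscape — laser output)
G21
G90
G0 X67.437 Y156.302
M3 S360
G1 X81.034 Y156.302 F2226
G1 X81.034 Y95.088
G1 X67.437 Y95.088
G1 X67.437 Y156.302
M5
G0 X38.303 Y21.892
M3 S415
G1 X40.613 Y74.508 F1992
M5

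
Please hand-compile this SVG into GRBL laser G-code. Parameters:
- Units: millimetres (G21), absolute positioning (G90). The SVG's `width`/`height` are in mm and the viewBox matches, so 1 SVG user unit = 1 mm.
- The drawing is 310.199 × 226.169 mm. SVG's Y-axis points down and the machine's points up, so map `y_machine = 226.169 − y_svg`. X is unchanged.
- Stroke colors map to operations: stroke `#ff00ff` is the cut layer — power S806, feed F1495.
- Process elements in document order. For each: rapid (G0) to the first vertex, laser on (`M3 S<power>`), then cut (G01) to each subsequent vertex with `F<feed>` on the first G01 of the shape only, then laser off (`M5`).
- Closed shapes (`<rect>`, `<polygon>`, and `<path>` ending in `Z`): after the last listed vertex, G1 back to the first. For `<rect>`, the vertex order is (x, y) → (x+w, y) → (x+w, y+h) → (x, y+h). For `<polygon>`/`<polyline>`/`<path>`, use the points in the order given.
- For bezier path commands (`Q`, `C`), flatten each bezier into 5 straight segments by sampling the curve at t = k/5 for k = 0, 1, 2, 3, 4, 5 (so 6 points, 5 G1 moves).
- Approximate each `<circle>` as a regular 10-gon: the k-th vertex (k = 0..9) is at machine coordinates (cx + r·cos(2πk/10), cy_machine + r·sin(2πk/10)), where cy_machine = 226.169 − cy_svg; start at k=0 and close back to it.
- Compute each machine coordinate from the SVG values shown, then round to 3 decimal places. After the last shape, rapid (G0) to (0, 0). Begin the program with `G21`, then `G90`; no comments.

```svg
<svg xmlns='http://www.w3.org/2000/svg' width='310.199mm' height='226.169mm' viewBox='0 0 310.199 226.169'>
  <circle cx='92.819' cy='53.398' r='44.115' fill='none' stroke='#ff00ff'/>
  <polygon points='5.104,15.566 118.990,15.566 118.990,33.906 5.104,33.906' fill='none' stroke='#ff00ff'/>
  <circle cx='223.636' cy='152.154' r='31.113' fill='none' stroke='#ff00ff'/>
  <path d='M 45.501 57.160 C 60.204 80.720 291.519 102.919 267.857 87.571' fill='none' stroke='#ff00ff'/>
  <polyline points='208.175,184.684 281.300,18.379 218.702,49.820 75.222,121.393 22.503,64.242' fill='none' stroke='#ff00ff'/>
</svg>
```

viewBox `0 0 310.199 226.169` with mm width/height → 1 unit = 1 mm. Flip: y_m = 226.169 − y_svg.

**Shape 1** — `<circle>` circle, stroke `#ff00ff` → cut (S806, F1495). Machine vertices: (136.934,172.771) → (128.509,198.701) → (106.451,214.727) → (79.187,214.727) → (57.129,198.701) → (48.704,172.771) → (57.129,146.841) → (79.187,130.815) → (106.451,130.815) → (128.509,146.841) → (136.934,172.771). Closed: final G1 returns to the first vertex.

**Shape 2** — `<polygon>` rectangle, stroke `#ff00ff` → cut (S806, F1495). Machine vertices: (5.104,210.603) → (118.990,210.603) → (118.990,192.263) → (5.104,192.263) → (5.104,210.603). Closed: final G1 returns to the first vertex.

**Shape 3** — `<circle>` circle, stroke `#ff00ff` → cut (S806, F1495). Machine vertices: (254.749,74.015) → (248.807,92.303) → (233.250,103.605) → (214.022,103.605) → (198.465,92.303) → (192.523,74.015) → (198.465,55.727) → (214.022,44.425) → (233.250,44.425) → (248.807,55.727) → (254.749,74.015). Closed: final G1 returns to the first vertex.

**Shape 4** — `<path>` cubic bezier, stroke `#ff00ff` → cut (S806, F1495). Control points (SVG): P0=(45.501,57.160), P1=(60.204,80.720), P2=(291.519,102.919), P3=(267.857,87.571); sampled at t=k/5. Machine vertices: (45.501,169.009) → (76.544,155.326) → (136.937,143.706) → (204.044,135.887) → (255.230,133.605) → (267.857,138.598). Open path.

**Shape 5** — `<polyline>` open polyline, stroke `#ff00ff` → cut (S806, F1495). Machine vertices: (208.175,41.485) → (281.300,207.790) → (218.702,176.349) → (75.222,104.776) → (22.503,161.927). Open path.

G21
G90
G0 X136.934 Y172.771
M3 S806
G01 X128.509 Y198.701 F1495
G01 X106.451 Y214.727
G01 X79.187 Y214.727
G01 X57.129 Y198.701
G01 X48.704 Y172.771
G01 X57.129 Y146.841
G01 X79.187 Y130.815
G01 X106.451 Y130.815
G01 X128.509 Y146.841
G01 X136.934 Y172.771
M5
G0 X5.104 Y210.603
M3 S806
G01 X118.990 Y210.603 F1495
G01 X118.990 Y192.263
G01 X5.104 Y192.263
G01 X5.104 Y210.603
M5
G0 X254.749 Y74.015
M3 S806
G01 X248.807 Y92.303 F1495
G01 X233.250 Y103.605
G01 X214.022 Y103.605
G01 X198.465 Y92.303
G01 X192.523 Y74.015
G01 X198.465 Y55.727
G01 X214.022 Y44.425
G01 X233.250 Y44.425
G01 X248.807 Y55.727
G01 X254.749 Y74.015
M5
G0 X45.501 Y169.009
M3 S806
G01 X76.544 Y155.326 F1495
G01 X136.937 Y143.706
G01 X204.044 Y135.887
G01 X255.230 Y133.605
G01 X267.857 Y138.598
M5
G0 X208.175 Y41.485
M3 S806
G01 X281.300 Y207.790 F1495
G01 X218.702 Y176.349
G01 X75.222 Y104.776
G01 X22.503 Y161.927
M5
G0 X0.000 Y0.000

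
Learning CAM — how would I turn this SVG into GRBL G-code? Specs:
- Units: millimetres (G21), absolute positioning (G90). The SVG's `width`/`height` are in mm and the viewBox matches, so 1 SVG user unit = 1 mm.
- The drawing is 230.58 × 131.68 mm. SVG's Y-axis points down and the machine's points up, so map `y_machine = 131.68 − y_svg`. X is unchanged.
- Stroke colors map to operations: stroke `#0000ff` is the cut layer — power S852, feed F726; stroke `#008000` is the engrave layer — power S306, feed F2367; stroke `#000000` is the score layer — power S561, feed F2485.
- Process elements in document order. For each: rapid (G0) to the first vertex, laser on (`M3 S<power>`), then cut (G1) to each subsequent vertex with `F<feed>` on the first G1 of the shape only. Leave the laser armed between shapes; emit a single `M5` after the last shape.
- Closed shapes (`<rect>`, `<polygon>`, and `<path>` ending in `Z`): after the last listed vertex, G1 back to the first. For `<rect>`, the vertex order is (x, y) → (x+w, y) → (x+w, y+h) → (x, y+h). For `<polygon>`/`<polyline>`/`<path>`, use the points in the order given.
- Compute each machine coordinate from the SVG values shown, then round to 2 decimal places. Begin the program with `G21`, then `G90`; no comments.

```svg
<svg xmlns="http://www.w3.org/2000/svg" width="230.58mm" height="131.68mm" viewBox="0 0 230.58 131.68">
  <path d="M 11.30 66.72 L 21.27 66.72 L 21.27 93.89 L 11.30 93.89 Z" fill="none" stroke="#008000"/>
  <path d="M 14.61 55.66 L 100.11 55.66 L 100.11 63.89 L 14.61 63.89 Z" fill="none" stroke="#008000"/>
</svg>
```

Since the viewBox matches the mm dimensions, user units are millimetres directly. The only transform is the Y-flip y_m = 131.68 − y_svg.

Shape 1 is a rectangle drawn with `<path>`. Its stroke #008000 means engrave at S306, F2367. After flipping Y the toolpath is (11.30,64.96) → (21.27,64.96) → (21.27,37.79) → (11.30,37.79) → (11.30,64.96), returning to the start.

Shape 2 is a rectangle drawn with `<path>`. Its stroke #008000 means engrave at S306, F2367. After flipping Y the toolpath is (14.61,76.02) → (100.11,76.02) → (100.11,67.79) → (14.61,67.79) → (14.61,76.02), returning to the start.

G21
G90
G0 X11.30 Y64.96
M3 S306
G1 X21.27 Y64.96 F2367
G1 X21.27 Y37.79
G1 X11.30 Y37.79
G1 X11.30 Y64.96
G0 X14.61 Y76.02
M3 S306
G1 X100.11 Y76.02 F2367
G1 X100.11 Y67.79
G1 X14.61 Y67.79
G1 X14.61 Y76.02
M5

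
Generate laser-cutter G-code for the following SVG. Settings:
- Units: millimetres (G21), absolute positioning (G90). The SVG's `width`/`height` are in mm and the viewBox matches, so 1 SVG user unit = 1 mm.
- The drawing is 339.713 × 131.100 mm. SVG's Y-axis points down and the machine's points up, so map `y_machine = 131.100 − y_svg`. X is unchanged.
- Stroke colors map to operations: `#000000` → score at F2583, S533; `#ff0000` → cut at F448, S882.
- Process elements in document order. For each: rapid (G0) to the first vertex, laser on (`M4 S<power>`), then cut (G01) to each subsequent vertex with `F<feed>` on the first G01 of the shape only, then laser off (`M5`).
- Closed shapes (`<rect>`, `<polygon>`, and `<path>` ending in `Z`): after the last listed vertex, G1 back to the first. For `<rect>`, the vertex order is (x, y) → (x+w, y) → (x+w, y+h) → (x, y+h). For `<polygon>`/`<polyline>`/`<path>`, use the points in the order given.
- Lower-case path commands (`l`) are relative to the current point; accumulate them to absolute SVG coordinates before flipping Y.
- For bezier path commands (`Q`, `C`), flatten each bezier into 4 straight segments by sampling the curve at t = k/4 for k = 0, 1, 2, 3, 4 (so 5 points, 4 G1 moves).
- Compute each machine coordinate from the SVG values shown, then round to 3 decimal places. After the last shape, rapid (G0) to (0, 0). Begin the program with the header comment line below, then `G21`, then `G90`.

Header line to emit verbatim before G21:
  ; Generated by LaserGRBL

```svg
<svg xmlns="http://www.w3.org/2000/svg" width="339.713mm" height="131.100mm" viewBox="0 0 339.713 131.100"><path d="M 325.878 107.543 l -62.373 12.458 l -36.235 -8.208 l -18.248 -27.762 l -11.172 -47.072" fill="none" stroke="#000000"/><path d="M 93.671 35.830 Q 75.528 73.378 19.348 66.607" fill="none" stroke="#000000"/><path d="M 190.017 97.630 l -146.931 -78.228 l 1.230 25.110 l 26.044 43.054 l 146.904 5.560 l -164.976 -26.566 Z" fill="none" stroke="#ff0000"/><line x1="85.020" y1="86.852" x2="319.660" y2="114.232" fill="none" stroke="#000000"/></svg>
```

; Generated by LaserGRBL
G21
G90
G0 X325.878 Y23.557
M4 S533
G01 X263.505 Y11.099 F2583
G01 X227.270 Y19.307
G01 X209.022 Y47.069
G01 X197.850 Y94.141
M5
G0 X93.671 Y95.270
M4 S533
G01 X82.222 Y79.266 F2583
G01 X66.019 Y68.802
G01 X45.061 Y63.877
G01 X19.348 Y64.493
M5
G0 X190.017 Y33.470
M4 S882
G01 X43.086 Y111.698 F448
G01 X44.316 Y86.588
G01 X70.360 Y43.534
G01 X217.264 Y37.974
G01 X52.288 Y64.540
G01 X190.017 Y33.470
M5
G0 X85.020 Y44.248
M4 S533
G01 X319.660 Y16.868 F2583
M5
G0 X0.000 Y0.000

viewBox `0 0 339.713 131.100` with mm width/height → 1 unit = 1 mm. Flip: y_m = 131.100 − y_svg.

**Shape 1** — `<path>` open polyline, stroke `#000000` → score (S533, F2583). Machine vertices: (325.878,23.557) → (263.505,11.099) → (227.270,19.307) → (209.022,47.069) → (197.850,94.141). Open path.

**Shape 2** — `<path>` quadratic bezier, stroke `#000000` → score (S533, F2583). Control points (SVG): P0=(93.671,35.830), P1=(75.528,73.378), P2=(19.348,66.607); sampled at t=k/4. Machine vertices: (93.671,95.270) → (82.222,79.266) → (66.019,68.802) → (45.061,63.877) → (19.348,64.493). Open path.

**Shape 3** — `<path>` closed polygon, stroke `#ff0000` → cut (S882, F448). Machine vertices: (190.017,33.470) → (43.086,111.698) → (44.316,86.588) → (70.360,43.534) → (217.264,37.974) → (52.288,64.540) → (190.017,33.470). Closed: final G1 returns to the first vertex.

**Shape 4** — `<line>` line segment, stroke `#000000` → score (S533, F2583). Machine vertices: (85.020,44.248) → (319.660,16.868). Open path.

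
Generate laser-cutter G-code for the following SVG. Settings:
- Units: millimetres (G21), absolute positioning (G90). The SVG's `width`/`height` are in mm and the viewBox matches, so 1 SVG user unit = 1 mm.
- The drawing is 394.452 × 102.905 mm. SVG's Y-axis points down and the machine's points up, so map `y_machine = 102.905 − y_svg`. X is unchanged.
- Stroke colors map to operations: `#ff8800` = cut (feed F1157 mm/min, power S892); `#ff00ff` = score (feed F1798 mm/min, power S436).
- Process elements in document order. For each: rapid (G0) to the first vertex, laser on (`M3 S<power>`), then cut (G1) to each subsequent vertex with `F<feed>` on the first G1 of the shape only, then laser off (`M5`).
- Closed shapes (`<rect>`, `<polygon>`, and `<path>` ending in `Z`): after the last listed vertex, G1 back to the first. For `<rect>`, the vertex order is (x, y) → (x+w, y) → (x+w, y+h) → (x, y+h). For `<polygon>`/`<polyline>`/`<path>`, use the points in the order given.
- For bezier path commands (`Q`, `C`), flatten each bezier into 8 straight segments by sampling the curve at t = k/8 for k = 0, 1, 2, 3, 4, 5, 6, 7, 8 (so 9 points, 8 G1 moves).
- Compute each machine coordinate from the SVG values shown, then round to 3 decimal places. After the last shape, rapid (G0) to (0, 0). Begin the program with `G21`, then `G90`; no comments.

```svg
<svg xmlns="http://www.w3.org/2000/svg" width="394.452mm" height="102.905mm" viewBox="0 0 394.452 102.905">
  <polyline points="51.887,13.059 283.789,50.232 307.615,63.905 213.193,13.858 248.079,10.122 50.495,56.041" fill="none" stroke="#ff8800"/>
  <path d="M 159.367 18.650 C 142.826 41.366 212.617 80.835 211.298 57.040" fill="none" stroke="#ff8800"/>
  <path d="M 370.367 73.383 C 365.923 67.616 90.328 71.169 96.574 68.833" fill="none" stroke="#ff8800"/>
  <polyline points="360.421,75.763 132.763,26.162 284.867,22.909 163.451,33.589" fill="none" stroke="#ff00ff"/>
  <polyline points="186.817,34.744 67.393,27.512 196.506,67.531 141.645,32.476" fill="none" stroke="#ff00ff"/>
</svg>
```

Since the viewBox matches the mm dimensions, user units are millimetres directly. The only transform is the Y-flip y_m = 102.905 − y_svg.

Shape 1 is a open polyline drawn with `<polyline>`. Its stroke #ff8800 means cut at S892, F1157. After flipping Y the toolpath is (51.887,89.846) → (283.789,52.673) → (307.615,39.000) → (213.193,89.047) → (248.079,92.783) → (50.495,46.864).

Shape 2 is a cubic bezier drawn with `<path>`. Its stroke #ff8800 means cut at S892, F1157. After flipping Y the toolpath is (159.367,84.255) → (156.903,75.107) → (160.688,65.327) → (168.877,55.851) → (179.624,47.618) → (191.085,41.565) → (201.414,38.630) → (208.767,39.751) → (211.298,45.865).

Shape 3 is a cubic bezier drawn with `<path>`. Its stroke #ff8800 means cut at S892, F1157. After flipping Y the toolpath is (370.367,29.522) → (357.070,31.277) → (324.834,32.337) → (280.137,32.880) → (229.462,33.084) → (179.287,33.126) → (136.094,33.187) → (106.363,33.442) → (96.574,34.072).

Shape 4 is a open polyline drawn with `<polyline>`. Its stroke #ff00ff means score at S436, F1798. After flipping Y the toolpath is (360.421,27.142) → (132.763,76.743) → (284.867,79.996) → (163.451,69.316).

Shape 5 is a open polyline drawn with `<polyline>`. Its stroke #ff00ff means score at S436, F1798. After flipping Y the toolpath is (186.817,68.161) → (67.393,75.393) → (196.506,35.374) → (141.645,70.429).

G21
G90
G0 X51.887 Y89.846
M3 S892
G1 X283.789 Y52.673 F1157
G1 X307.615 Y39.000
G1 X213.193 Y89.047
G1 X248.079 Y92.783
G1 X50.495 Y46.864
M5
G0 X159.367 Y84.255
M3 S892
G1 X156.903 Y75.107 F1157
G1 X160.688 Y65.327
G1 X168.877 Y55.851
G1 X179.624 Y47.618
G1 X191.085 Y41.565
G1 X201.414 Y38.630
G1 X208.767 Y39.751
G1 X211.298 Y45.865
M5
G0 X370.367 Y29.522
M3 S892
G1 X357.070 Y31.277 F1157
G1 X324.834 Y32.337
G1 X280.137 Y32.880
G1 X229.462 Y33.084
G1 X179.287 Y33.126
G1 X136.094 Y33.187
G1 X106.363 Y33.442
G1 X96.574 Y34.072
M5
G0 X360.421 Y27.142
M3 S436
G1 X132.763 Y76.743 F1798
G1 X284.867 Y79.996
G1 X163.451 Y69.316
M5
G0 X186.817 Y68.161
M3 S436
G1 X67.393 Y75.393 F1798
G1 X196.506 Y35.374
G1 X141.645 Y70.429
M5
G0 X0.000 Y0.000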